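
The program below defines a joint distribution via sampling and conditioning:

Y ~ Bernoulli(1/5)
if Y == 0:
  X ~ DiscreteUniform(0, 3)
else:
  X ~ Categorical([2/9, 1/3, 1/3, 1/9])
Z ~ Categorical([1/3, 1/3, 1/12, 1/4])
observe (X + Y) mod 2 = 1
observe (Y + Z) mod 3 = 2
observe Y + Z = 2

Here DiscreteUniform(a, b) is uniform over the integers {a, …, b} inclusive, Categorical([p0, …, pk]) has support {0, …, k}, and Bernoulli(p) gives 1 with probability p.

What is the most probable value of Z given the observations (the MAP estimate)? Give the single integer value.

argmax_v P(Z = v | obs) = 1

Enumerate traces; 4 have nonzero weight after conditioning:
  (Y=0, X=1, Z=2) weight 1/60
  (Y=0, X=3, Z=2) weight 1/60
  (Y=1, X=0, Z=1) weight 2/135
  (Y=1, X=2, Z=1) weight 1/45
Group by Z:
  weight(Z=1) = 1/27
  weight(Z=2) = 1/30
Total weight = 1/27 + 1/30 = 19/270
P(Z=1 | obs) = 1/27 / 19/270 = 10/19
P(Z=2 | obs) = 1/30 / 19/270 = 9/19
argmax = 1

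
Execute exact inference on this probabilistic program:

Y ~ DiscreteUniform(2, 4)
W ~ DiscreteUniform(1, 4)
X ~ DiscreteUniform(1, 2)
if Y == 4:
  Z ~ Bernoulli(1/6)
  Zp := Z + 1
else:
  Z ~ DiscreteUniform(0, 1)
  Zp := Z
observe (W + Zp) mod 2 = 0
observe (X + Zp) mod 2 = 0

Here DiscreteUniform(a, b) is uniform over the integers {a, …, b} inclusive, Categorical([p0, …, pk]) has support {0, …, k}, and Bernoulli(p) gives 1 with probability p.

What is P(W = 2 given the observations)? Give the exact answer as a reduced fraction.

Enumerate traces; 12 have nonzero weight after conditioning:
  (Y=2, W=1, X=1, Z=1) weight 1/48
  (Y=2, W=2, X=2, Z=0) weight 1/48
  (Y=2, W=3, X=1, Z=1) weight 1/48
  (Y=2, W=4, X=2, Z=0) weight 1/48
  (Y=3, W=1, X=1, Z=1) weight 1/48
  (Y=3, W=2, X=2, Z=0) weight 1/48
  (Y=3, W=3, X=1, Z=1) weight 1/48
  (Y=3, W=4, X=2, Z=0) weight 1/48
  … 4 more
Group by W:
  weight(W=1) = 11/144
  weight(W=2) = 7/144
  weight(W=3) = 11/144
  weight(W=4) = 7/144
Total weight = 11/144 + 7/144 + 11/144 + 7/144 = 1/4
P(W=1 | obs) = 11/144 / 1/4 = 11/36
P(W=2 | obs) = 7/144 / 1/4 = 7/36
P(W=3 | obs) = 11/144 / 1/4 = 11/36
P(W=4 | obs) = 7/144 / 1/4 = 7/36

P(W = 2 | obs) = 7/36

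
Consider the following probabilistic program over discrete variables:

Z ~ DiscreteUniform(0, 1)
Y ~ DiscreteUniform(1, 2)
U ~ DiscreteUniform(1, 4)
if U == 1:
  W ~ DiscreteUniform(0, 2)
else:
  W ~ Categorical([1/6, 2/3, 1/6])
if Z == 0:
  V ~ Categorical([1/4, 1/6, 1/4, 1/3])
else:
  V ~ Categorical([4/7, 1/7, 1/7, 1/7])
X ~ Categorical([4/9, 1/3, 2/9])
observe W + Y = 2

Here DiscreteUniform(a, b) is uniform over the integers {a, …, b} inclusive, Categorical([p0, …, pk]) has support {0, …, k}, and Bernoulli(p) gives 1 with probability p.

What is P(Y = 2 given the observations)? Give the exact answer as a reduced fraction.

P(Y = 2 | obs) = 5/19

Enumerate traces; 192 have nonzero weight after conditioning:
  (Z=0, Y=1, U=1, W=1, V=0, X=0) weight 1/432
  (Z=0, Y=1, U=1, W=1, V=0, X=1) weight 1/576
  (Z=0, Y=1, U=1, W=1, V=0, X=2) weight 1/864
  (Z=0, Y=1, U=1, W=1, V=1, X=0) weight 1/648
  (Z=0, Y=1, U=1, W=1, V=1, X=1) weight 1/864
  (Z=0, Y=1, U=1, W=1, V=1, X=2) weight 1/1296
  (Z=0, Y=1, U=1, W=1, V=2, X=0) weight 1/432
  (Z=0, Y=1, U=1, W=1, V=2, X=1) weight 1/576
  (Z=0, Y=2, U=1, W=0, V=0, X=0) weight 1/432
  … 183 more
Group by Y:
  weight(Y=1) = 7/24
  weight(Y=2) = 5/48
Total weight = 7/24 + 5/48 = 19/48
P(Y=1 | obs) = 7/24 / 19/48 = 14/19
P(Y=2 | obs) = 5/48 / 19/48 = 5/19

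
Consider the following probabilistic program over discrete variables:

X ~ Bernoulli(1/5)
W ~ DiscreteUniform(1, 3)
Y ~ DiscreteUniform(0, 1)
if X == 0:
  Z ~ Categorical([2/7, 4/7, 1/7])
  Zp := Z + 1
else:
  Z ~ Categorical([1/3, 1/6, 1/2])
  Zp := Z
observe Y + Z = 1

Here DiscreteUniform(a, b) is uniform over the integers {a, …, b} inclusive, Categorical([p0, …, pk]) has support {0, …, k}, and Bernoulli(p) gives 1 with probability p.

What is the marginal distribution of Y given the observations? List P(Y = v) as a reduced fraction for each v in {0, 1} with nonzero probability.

Enumerate traces; 12 have nonzero weight after conditioning:
  (X=0, W=1, Y=0, Z=1) weight 8/105
  (X=0, W=1, Y=1, Z=0) weight 4/105
  (X=0, W=2, Y=0, Z=1) weight 8/105
  (X=0, W=2, Y=1, Z=0) weight 4/105
  (X=0, W=3, Y=0, Z=1) weight 8/105
  (X=0, W=3, Y=1, Z=0) weight 4/105
  (X=1, W=1, Y=0, Z=1) weight 1/180
  (X=1, W=1, Y=1, Z=0) weight 1/90
  … 4 more
Group by Y:
  weight(Y=0) = 103/420
  weight(Y=1) = 31/210
Total weight = 103/420 + 31/210 = 11/28
P(Y=0 | obs) = 103/420 / 11/28 = 103/165
P(Y=1 | obs) = 31/210 / 11/28 = 62/165

P(Y=0) = 103/165, P(Y=1) = 62/165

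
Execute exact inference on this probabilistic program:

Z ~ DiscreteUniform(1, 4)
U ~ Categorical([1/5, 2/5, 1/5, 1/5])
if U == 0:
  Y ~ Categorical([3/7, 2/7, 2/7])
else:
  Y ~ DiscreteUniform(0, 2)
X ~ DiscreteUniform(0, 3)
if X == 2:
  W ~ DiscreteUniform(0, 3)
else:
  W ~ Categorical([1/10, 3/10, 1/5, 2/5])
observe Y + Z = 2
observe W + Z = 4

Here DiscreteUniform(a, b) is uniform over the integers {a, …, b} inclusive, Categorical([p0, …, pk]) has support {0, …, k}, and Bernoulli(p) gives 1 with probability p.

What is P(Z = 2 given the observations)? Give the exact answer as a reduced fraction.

P(Z = 2 | obs) = 37/95

Enumerate traces; 32 have nonzero weight after conditioning:
  (Z=1, U=0, Y=1, X=0, W=3) weight 1/700
  (Z=1, U=0, Y=1, X=1, W=3) weight 1/700
  (Z=1, U=0, Y=1, X=2, W=3) weight 1/1120
  (Z=1, U=0, Y=1, X=3, W=3) weight 1/700
  (Z=1, U=1, Y=1, X=0, W=3) weight 1/300
  (Z=1, U=1, Y=1, X=1, W=3) weight 1/300
  (Z=1, U=1, Y=1, X=2, W=3) weight 1/480
  (Z=1, U=1, Y=1, X=3, W=3) weight 1/300
  (Z=2, U=0, Y=0, X=0, W=2) weight 3/2800
  … 23 more
Group by Z:
  weight(Z=1) = 493/16800
  weight(Z=2) = 629/33600
Total weight = 493/16800 + 629/33600 = 323/6720
P(Z=1 | obs) = 493/16800 / 323/6720 = 58/95
P(Z=2 | obs) = 629/33600 / 323/6720 = 37/95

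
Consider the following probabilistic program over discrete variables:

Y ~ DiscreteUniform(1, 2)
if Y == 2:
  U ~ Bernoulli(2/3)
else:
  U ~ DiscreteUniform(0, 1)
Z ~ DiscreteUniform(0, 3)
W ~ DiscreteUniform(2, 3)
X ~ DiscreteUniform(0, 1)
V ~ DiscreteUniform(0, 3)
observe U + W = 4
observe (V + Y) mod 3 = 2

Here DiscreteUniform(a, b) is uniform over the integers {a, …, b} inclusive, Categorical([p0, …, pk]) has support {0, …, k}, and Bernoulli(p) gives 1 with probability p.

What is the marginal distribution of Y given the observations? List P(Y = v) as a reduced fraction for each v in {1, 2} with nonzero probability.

Enumerate traces; 24 have nonzero weight after conditioning:
  (Y=1, U=1, Z=0, W=3, X=0, V=1) weight 1/256
  (Y=1, U=1, Z=0, W=3, X=1, V=1) weight 1/256
  (Y=1, U=1, Z=1, W=3, X=0, V=1) weight 1/256
  (Y=1, U=1, Z=1, W=3, X=1, V=1) weight 1/256
  (Y=1, U=1, Z=2, W=3, X=0, V=1) weight 1/256
  (Y=1, U=1, Z=2, W=3, X=1, V=1) weight 1/256
  (Y=1, U=1, Z=3, W=3, X=0, V=1) weight 1/256
  (Y=1, U=1, Z=3, W=3, X=1, V=1) weight 1/256
  (Y=2, U=1, Z=0, W=3, X=0, V=0) weight 1/192
  … 15 more
Group by Y:
  weight(Y=1) = 1/32
  weight(Y=2) = 1/12
Total weight = 1/32 + 1/12 = 11/96
P(Y=1 | obs) = 1/32 / 11/96 = 3/11
P(Y=2 | obs) = 1/12 / 11/96 = 8/11

P(Y=1) = 3/11, P(Y=2) = 8/11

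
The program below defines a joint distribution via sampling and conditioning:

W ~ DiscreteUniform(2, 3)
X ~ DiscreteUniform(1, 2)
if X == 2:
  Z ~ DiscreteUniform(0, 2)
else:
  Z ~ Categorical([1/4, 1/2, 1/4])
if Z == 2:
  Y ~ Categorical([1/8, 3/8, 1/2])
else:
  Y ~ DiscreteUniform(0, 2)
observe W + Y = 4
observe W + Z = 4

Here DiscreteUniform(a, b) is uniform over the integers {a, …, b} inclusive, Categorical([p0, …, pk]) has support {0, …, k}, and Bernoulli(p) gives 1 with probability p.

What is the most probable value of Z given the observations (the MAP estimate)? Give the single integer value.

argmax_v P(Z = v | obs) = 2

Enumerate traces; 4 have nonzero weight after conditioning:
  (W=2, X=1, Z=2, Y=2) weight 1/32
  (W=2, X=2, Z=2, Y=2) weight 1/24
  (W=3, X=1, Z=1, Y=1) weight 1/24
  (W=3, X=2, Z=1, Y=1) weight 1/36
Group by Z:
  weight(Z=1) = 5/72
  weight(Z=2) = 7/96
Total weight = 5/72 + 7/96 = 41/288
P(Z=1 | obs) = 5/72 / 41/288 = 20/41
P(Z=2 | obs) = 7/96 / 41/288 = 21/41
argmax = 2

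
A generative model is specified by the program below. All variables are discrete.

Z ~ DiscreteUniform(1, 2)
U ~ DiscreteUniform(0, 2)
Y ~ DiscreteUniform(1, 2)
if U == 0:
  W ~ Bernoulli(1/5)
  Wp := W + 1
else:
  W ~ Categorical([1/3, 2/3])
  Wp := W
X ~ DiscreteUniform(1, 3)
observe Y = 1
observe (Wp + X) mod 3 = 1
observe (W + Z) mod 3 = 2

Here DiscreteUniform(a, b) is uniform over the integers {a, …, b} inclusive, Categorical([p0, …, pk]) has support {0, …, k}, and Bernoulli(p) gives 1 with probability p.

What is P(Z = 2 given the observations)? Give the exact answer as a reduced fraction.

Enumerate traces; 6 have nonzero weight after conditioning:
  (Z=1, U=0, Y=1, W=1, X=2) weight 1/180
  (Z=1, U=1, Y=1, W=1, X=3) weight 1/54
  (Z=1, U=2, Y=1, W=1, X=3) weight 1/54
  (Z=2, U=0, Y=1, W=0, X=3) weight 1/45
  (Z=2, U=1, Y=1, W=0, X=1) weight 1/108
  (Z=2, U=2, Y=1, W=0, X=1) weight 1/108
Group by Z:
  weight(Z=1) = 23/540
  weight(Z=2) = 11/270
Total weight = 23/540 + 11/270 = 1/12
P(Z=1 | obs) = 23/540 / 1/12 = 23/45
P(Z=2 | obs) = 11/270 / 1/12 = 22/45

P(Z = 2 | obs) = 22/45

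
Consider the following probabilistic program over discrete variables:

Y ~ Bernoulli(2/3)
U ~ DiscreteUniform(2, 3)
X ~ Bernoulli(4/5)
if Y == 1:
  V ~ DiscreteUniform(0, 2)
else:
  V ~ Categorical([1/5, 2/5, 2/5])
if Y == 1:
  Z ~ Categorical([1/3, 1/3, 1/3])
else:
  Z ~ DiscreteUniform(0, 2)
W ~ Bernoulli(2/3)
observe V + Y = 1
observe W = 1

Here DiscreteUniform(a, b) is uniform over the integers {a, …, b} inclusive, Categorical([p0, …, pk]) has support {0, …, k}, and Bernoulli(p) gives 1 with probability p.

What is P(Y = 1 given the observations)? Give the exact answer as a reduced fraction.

P(Y = 1 | obs) = 5/8

Enumerate traces; 24 have nonzero weight after conditioning:
  (Y=0, U=2, X=0, V=1, Z=0, W=1) weight 2/675
  (Y=0, U=2, X=0, V=1, Z=1, W=1) weight 2/675
  (Y=0, U=2, X=0, V=1, Z=2, W=1) weight 2/675
  (Y=0, U=2, X=1, V=1, Z=0, W=1) weight 8/675
  (Y=0, U=2, X=1, V=1, Z=1, W=1) weight 8/675
  (Y=0, U=2, X=1, V=1, Z=2, W=1) weight 8/675
  (Y=0, U=3, X=0, V=1, Z=0, W=1) weight 2/675
  (Y=0, U=3, X=0, V=1, Z=1, W=1) weight 2/675
  (Y=1, U=2, X=0, V=0, Z=0, W=1) weight 2/405
  … 15 more
Group by Y:
  weight(Y=0) = 4/45
  weight(Y=1) = 4/27
Total weight = 4/45 + 4/27 = 32/135
P(Y=0 | obs) = 4/45 / 32/135 = 3/8
P(Y=1 | obs) = 4/27 / 32/135 = 5/8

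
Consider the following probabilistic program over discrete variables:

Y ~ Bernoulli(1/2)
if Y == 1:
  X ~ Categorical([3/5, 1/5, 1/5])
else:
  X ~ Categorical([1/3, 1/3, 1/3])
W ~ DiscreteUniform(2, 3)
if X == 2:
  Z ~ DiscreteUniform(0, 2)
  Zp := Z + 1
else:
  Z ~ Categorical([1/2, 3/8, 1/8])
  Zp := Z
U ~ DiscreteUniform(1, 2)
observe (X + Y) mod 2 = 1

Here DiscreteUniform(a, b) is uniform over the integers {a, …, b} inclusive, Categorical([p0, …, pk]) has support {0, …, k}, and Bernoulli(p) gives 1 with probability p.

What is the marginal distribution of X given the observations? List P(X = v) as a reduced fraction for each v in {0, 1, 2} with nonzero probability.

Enumerate traces; 36 have nonzero weight after conditioning:
  (Y=0, X=1, W=2, Z=0, U=1) weight 1/48
  (Y=0, X=1, W=2, Z=0, U=2) weight 1/48
  (Y=0, X=1, W=2, Z=1, U=1) weight 1/64
  (Y=0, X=1, W=2, Z=1, U=2) weight 1/64
  (Y=0, X=1, W=2, Z=2, U=1) weight 1/192
  (Y=0, X=1, W=2, Z=2, U=2) weight 1/192
  (Y=0, X=1, W=3, Z=0, U=1) weight 1/48
  (Y=0, X=1, W=3, Z=0, U=2) weight 1/48
  (Y=1, X=0, W=2, Z=0, U=1) weight 3/80
  (Y=1, X=2, W=2, Z=0, U=1) weight 1/120
  … 26 more
Group by X:
  weight(X=0) = 3/10
  weight(X=1) = 1/6
  weight(X=2) = 1/10
Total weight = 3/10 + 1/6 + 1/10 = 17/30
P(X=0 | obs) = 3/10 / 17/30 = 9/17
P(X=1 | obs) = 1/6 / 17/30 = 5/17
P(X=2 | obs) = 1/10 / 17/30 = 3/17

P(X=0) = 9/17, P(X=1) = 5/17, P(X=2) = 3/17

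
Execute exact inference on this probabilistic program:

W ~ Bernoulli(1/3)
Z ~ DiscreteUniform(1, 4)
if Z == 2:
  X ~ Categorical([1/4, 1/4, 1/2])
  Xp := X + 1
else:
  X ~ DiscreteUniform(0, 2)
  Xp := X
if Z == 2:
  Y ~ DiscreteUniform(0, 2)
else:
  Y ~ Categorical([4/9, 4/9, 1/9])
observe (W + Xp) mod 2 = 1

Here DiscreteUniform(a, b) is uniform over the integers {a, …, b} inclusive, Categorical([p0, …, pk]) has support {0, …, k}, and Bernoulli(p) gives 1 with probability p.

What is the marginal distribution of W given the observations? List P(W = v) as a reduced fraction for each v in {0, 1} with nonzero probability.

Enumerate traces; 36 have nonzero weight after conditioning:
  (W=0, Z=1, X=1, Y=0) weight 2/81
  (W=0, Z=1, X=1, Y=1) weight 2/81
  (W=0, Z=1, X=1, Y=2) weight 1/162
  (W=0, Z=2, X=0, Y=0) weight 1/72
  (W=0, Z=2, X=0, Y=1) weight 1/72
  (W=0, Z=2, X=0, Y=2) weight 1/72
  (W=0, Z=2, X=2, Y=0) weight 1/36
  (W=0, Z=2, X=2, Y=1) weight 1/36
  (W=1, Z=1, X=0, Y=0) weight 1/81
  … 27 more
Group by W:
  weight(W=0) = 7/24
  weight(W=1) = 3/16
Total weight = 7/24 + 3/16 = 23/48
P(W=0 | obs) = 7/24 / 23/48 = 14/23
P(W=1 | obs) = 3/16 / 23/48 = 9/23

P(W=0) = 14/23, P(W=1) = 9/23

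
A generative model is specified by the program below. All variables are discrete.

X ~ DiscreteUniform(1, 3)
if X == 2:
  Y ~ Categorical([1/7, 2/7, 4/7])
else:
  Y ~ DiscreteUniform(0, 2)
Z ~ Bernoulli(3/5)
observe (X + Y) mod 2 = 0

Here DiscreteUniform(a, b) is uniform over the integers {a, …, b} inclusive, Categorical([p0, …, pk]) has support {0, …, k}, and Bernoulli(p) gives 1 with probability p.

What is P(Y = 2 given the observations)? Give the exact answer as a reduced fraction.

P(Y = 2 | obs) = 12/29

Enumerate traces; 8 have nonzero weight after conditioning:
  (X=1, Y=1, Z=0) weight 2/45
  (X=1, Y=1, Z=1) weight 1/15
  (X=2, Y=0, Z=0) weight 2/105
  (X=2, Y=0, Z=1) weight 1/35
  (X=2, Y=2, Z=0) weight 8/105
  (X=2, Y=2, Z=1) weight 4/35
  (X=3, Y=1, Z=0) weight 2/45
  (X=3, Y=1, Z=1) weight 1/15
Group by Y:
  weight(Y=0) = 1/21
  weight(Y=1) = 2/9
  weight(Y=2) = 4/21
Total weight = 1/21 + 2/9 + 4/21 = 29/63
P(Y=0 | obs) = 1/21 / 29/63 = 3/29
P(Y=1 | obs) = 2/9 / 29/63 = 14/29
P(Y=2 | obs) = 4/21 / 29/63 = 12/29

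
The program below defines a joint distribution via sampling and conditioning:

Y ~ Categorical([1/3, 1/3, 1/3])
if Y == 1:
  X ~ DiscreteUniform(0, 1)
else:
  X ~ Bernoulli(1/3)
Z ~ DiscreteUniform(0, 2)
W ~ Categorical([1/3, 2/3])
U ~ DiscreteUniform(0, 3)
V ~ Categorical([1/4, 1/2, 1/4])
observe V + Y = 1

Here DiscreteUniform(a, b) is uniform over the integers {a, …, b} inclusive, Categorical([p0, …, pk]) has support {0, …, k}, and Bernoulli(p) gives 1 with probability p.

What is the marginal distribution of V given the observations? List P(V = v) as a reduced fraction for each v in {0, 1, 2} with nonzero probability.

Enumerate traces; 96 have nonzero weight after conditioning:
  (Y=0, X=0, Z=0, W=0, U=0, V=1) weight 1/324
  (Y=0, X=0, Z=0, W=0, U=1, V=1) weight 1/324
  (Y=0, X=0, Z=0, W=0, U=2, V=1) weight 1/324
  (Y=0, X=0, Z=0, W=0, U=3, V=1) weight 1/324
  (Y=0, X=0, Z=0, W=1, U=0, V=1) weight 1/162
  (Y=0, X=0, Z=0, W=1, U=1, V=1) weight 1/162
  (Y=0, X=0, Z=0, W=1, U=2, V=1) weight 1/162
  (Y=0, X=0, Z=0, W=1, U=3, V=1) weight 1/162
  (Y=1, X=0, Z=0, W=0, U=0, V=0) weight 1/864
  … 87 more
Group by V:
  weight(V=0) = 1/12
  weight(V=1) = 1/6
Total weight = 1/12 + 1/6 = 1/4
P(V=0 | obs) = 1/12 / 1/4 = 1/3
P(V=1 | obs) = 1/6 / 1/4 = 2/3

P(V=0) = 1/3, P(V=1) = 2/3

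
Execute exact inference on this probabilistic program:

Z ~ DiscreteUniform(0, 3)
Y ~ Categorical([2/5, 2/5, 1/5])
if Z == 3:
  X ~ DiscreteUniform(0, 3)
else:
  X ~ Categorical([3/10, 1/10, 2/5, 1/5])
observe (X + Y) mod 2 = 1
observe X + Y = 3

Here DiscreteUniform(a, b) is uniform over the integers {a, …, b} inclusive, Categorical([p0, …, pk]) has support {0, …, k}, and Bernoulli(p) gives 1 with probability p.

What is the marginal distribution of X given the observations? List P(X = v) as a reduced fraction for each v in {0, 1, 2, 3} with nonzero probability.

P(X=1) = 11/103, P(X=2) = 58/103, P(X=3) = 34/103

Enumerate traces; 12 have nonzero weight after conditioning:
  (Z=0, Y=0, X=3) weight 1/50
  (Z=0, Y=1, X=2) weight 1/25
  (Z=0, Y=2, X=1) weight 1/200
  (Z=1, Y=0, X=3) weight 1/50
  (Z=1, Y=1, X=2) weight 1/25
  (Z=1, Y=2, X=1) weight 1/200
  (Z=2, Y=0, X=3) weight 1/50
  (Z=2, Y=1, X=2) weight 1/25
  … 4 more
Group by X:
  weight(X=1) = 11/400
  weight(X=2) = 29/200
  weight(X=3) = 17/200
Total weight = 11/400 + 29/200 + 17/200 = 103/400
P(X=1 | obs) = 11/400 / 103/400 = 11/103
P(X=2 | obs) = 29/200 / 103/400 = 58/103
P(X=3 | obs) = 17/200 / 103/400 = 34/103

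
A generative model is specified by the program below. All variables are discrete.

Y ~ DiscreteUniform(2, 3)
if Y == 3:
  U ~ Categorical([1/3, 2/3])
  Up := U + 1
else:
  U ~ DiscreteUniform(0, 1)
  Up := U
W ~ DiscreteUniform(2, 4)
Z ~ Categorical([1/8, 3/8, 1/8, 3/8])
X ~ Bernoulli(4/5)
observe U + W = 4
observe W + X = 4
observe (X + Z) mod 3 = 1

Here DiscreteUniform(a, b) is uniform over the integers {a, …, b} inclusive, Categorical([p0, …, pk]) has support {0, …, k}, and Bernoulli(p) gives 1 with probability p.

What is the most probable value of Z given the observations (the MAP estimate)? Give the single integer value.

Enumerate traces; 6 have nonzero weight after conditioning:
  (Y=2, U=0, W=4, Z=1, X=0) weight 1/160
  (Y=2, U=1, W=3, Z=0, X=1) weight 1/120
  (Y=2, U=1, W=3, Z=3, X=1) weight 1/40
  (Y=3, U=0, W=4, Z=1, X=0) weight 1/240
  (Y=3, U=1, W=3, Z=0, X=1) weight 1/90
  (Y=3, U=1, W=3, Z=3, X=1) weight 1/30
Group by Z:
  weight(Z=0) = 7/360
  weight(Z=1) = 1/96
  weight(Z=3) = 7/120
Total weight = 7/360 + 1/96 + 7/120 = 127/1440
P(Z=0 | obs) = 7/360 / 127/1440 = 28/127
P(Z=1 | obs) = 1/96 / 127/1440 = 15/127
P(Z=3 | obs) = 7/120 / 127/1440 = 84/127
argmax = 3

argmax_v P(Z = v | obs) = 3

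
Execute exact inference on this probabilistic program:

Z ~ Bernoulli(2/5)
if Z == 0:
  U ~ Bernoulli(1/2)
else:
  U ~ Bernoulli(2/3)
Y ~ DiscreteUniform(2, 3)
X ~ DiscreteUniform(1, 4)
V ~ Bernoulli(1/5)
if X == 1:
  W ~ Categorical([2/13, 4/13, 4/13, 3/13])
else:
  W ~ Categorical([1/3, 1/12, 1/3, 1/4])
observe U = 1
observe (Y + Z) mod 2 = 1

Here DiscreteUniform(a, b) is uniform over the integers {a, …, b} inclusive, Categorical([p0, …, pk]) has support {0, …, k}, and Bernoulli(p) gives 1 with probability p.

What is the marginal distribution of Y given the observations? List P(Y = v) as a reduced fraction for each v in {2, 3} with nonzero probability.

P(Y=2) = 8/17, P(Y=3) = 9/17

Enumerate traces; 64 have nonzero weight after conditioning:
  (Z=0, U=1, Y=3, X=1, V=0, W=0) weight 3/650
  (Z=0, U=1, Y=3, X=1, V=0, W=1) weight 3/325
  (Z=0, U=1, Y=3, X=1, V=0, W=2) weight 3/325
  (Z=0, U=1, Y=3, X=1, V=0, W=3) weight 9/1300
  (Z=0, U=1, Y=3, X=1, V=1, W=0) weight 3/2600
  (Z=0, U=1, Y=3, X=1, V=1, W=1) weight 3/1300
  (Z=0, U=1, Y=3, X=1, V=1, W=2) weight 3/1300
  (Z=0, U=1, Y=3, X=1, V=1, W=3) weight 9/5200
  (Z=1, U=1, Y=2, X=1, V=0, W=0) weight 4/975
  … 55 more
Group by Y:
  weight(Y=2) = 2/15
  weight(Y=3) = 3/20
Total weight = 2/15 + 3/20 = 17/60
P(Y=2 | obs) = 2/15 / 17/60 = 8/17
P(Y=3 | obs) = 3/20 / 17/60 = 9/17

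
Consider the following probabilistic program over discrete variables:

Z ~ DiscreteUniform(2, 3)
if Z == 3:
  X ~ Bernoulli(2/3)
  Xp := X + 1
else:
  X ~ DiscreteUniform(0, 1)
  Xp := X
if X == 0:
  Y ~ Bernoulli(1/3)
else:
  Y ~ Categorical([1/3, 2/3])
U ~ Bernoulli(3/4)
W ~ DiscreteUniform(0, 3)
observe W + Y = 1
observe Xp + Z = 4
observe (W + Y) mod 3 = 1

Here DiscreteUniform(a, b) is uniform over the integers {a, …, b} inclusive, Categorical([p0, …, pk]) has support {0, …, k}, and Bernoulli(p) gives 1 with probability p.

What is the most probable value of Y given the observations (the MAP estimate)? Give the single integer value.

Enumerate traces; 4 have nonzero weight after conditioning:
  (Z=3, X=0, Y=0, U=0, W=1) weight 1/144
  (Z=3, X=0, Y=0, U=1, W=1) weight 1/48
  (Z=3, X=0, Y=1, U=0, W=0) weight 1/288
  (Z=3, X=0, Y=1, U=1, W=0) weight 1/96
Group by Y:
  weight(Y=0) = 1/36
  weight(Y=1) = 1/72
Total weight = 1/36 + 1/72 = 1/24
P(Y=0 | obs) = 1/36 / 1/24 = 2/3
P(Y=1 | obs) = 1/72 / 1/24 = 1/3
argmax = 0

argmax_v P(Y = v | obs) = 0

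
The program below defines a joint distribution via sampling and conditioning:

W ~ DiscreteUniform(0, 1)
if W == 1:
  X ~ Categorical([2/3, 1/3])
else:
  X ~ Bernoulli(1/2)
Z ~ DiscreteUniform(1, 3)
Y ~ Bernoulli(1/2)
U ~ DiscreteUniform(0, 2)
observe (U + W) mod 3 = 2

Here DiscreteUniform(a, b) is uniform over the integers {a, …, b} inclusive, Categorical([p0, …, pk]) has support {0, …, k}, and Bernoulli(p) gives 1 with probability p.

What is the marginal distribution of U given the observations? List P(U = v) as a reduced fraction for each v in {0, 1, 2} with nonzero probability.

P(U=1) = 1/2, P(U=2) = 1/2

Enumerate traces; 24 have nonzero weight after conditioning:
  (W=0, X=0, Z=1, Y=0, U=2) weight 1/72
  (W=0, X=0, Z=1, Y=1, U=2) weight 1/72
  (W=0, X=0, Z=2, Y=0, U=2) weight 1/72
  (W=0, X=0, Z=2, Y=1, U=2) weight 1/72
  (W=0, X=0, Z=3, Y=0, U=2) weight 1/72
  (W=0, X=0, Z=3, Y=1, U=2) weight 1/72
  (W=0, X=1, Z=1, Y=0, U=2) weight 1/72
  (W=0, X=1, Z=1, Y=1, U=2) weight 1/72
  (W=1, X=0, Z=1, Y=0, U=1) weight 1/54
  … 15 more
Group by U:
  weight(U=1) = 1/6
  weight(U=2) = 1/6
Total weight = 1/6 + 1/6 = 1/3
P(U=1 | obs) = 1/6 / 1/3 = 1/2
P(U=2 | obs) = 1/6 / 1/3 = 1/2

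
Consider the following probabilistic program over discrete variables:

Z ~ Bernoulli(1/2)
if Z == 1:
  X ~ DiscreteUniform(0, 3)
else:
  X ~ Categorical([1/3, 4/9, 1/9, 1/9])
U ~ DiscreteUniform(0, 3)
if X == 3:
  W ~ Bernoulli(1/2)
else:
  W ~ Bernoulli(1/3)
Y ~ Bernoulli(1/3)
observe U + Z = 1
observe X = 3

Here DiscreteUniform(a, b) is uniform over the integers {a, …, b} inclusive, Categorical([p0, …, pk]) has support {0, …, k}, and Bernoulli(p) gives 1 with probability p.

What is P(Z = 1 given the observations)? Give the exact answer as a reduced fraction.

P(Z = 1 | obs) = 9/13

Enumerate traces; 8 have nonzero weight after conditioning:
  (Z=0, X=3, U=1, W=0, Y=0) weight 1/216
  (Z=0, X=3, U=1, W=0, Y=1) weight 1/432
  (Z=0, X=3, U=1, W=1, Y=0) weight 1/216
  (Z=0, X=3, U=1, W=1, Y=1) weight 1/432
  (Z=1, X=3, U=0, W=0, Y=0) weight 1/96
  (Z=1, X=3, U=0, W=0, Y=1) weight 1/192
  (Z=1, X=3, U=0, W=1, Y=0) weight 1/96
  (Z=1, X=3, U=0, W=1, Y=1) weight 1/192
Group by Z:
  weight(Z=0) = 1/72
  weight(Z=1) = 1/32
Total weight = 1/72 + 1/32 = 13/288
P(Z=0 | obs) = 1/72 / 13/288 = 4/13
P(Z=1 | obs) = 1/32 / 13/288 = 9/13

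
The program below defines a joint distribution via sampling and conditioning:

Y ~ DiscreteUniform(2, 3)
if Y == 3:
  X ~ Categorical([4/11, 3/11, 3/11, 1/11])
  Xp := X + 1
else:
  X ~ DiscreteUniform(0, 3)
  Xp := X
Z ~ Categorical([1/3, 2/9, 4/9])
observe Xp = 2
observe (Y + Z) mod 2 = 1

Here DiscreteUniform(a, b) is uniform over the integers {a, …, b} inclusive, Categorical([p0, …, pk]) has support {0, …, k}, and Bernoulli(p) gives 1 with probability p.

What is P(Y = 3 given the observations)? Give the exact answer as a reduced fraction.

P(Y = 3 | obs) = 42/53

Enumerate traces; 3 have nonzero weight after conditioning:
  (Y=2, X=2, Z=1) weight 1/36
  (Y=3, X=1, Z=0) weight 1/22
  (Y=3, X=1, Z=2) weight 2/33
Group by Y:
  weight(Y=2) = 1/36
  weight(Y=3) = 7/66
Total weight = 1/36 + 7/66 = 53/396
P(Y=2 | obs) = 1/36 / 53/396 = 11/53
P(Y=3 | obs) = 7/66 / 53/396 = 42/53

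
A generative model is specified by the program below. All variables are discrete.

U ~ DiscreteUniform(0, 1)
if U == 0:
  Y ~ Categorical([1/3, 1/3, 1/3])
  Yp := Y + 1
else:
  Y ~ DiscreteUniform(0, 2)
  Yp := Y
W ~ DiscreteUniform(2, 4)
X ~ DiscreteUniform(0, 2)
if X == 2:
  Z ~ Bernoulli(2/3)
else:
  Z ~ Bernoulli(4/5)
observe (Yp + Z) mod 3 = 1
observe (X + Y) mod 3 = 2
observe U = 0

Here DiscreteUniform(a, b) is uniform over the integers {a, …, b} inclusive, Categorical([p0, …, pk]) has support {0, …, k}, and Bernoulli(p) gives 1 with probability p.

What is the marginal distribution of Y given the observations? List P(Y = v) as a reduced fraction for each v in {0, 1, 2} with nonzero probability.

P(Y=0) = 5/17, P(Y=2) = 12/17

Enumerate traces; 6 have nonzero weight after conditioning:
  (U=0, Y=0, W=2, X=2, Z=0) weight 1/162
  (U=0, Y=0, W=3, X=2, Z=0) weight 1/162
  (U=0, Y=0, W=4, X=2, Z=0) weight 1/162
  (U=0, Y=2, W=2, X=0, Z=1) weight 2/135
  (U=0, Y=2, W=3, X=0, Z=1) weight 2/135
  (U=0, Y=2, W=4, X=0, Z=1) weight 2/135
Group by Y:
  weight(Y=0) = 1/54
  weight(Y=2) = 2/45
Total weight = 1/54 + 2/45 = 17/270
P(Y=0 | obs) = 1/54 / 17/270 = 5/17
P(Y=2 | obs) = 2/45 / 17/270 = 12/17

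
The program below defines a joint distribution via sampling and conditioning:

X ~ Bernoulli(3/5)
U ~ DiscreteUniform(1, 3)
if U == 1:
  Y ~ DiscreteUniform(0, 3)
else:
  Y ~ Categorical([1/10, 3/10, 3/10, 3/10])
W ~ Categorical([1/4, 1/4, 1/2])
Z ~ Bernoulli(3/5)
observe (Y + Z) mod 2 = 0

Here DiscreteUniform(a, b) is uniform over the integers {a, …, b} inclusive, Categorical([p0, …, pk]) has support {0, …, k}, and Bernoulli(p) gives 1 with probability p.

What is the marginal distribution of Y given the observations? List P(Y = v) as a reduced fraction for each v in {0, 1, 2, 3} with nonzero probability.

P(Y=0) = 9/77, P(Y=1) = 51/154, P(Y=2) = 17/77, P(Y=3) = 51/154

Enumerate traces; 72 have nonzero weight after conditioning:
  (X=0, U=1, Y=0, W=0, Z=0) weight 1/300
  (X=0, U=1, Y=0, W=1, Z=0) weight 1/300
  (X=0, U=1, Y=0, W=2, Z=0) weight 1/150
  (X=0, U=1, Y=1, W=0, Z=1) weight 1/200
  (X=0, U=1, Y=1, W=1, Z=1) weight 1/200
  (X=0, U=1, Y=1, W=2, Z=1) weight 1/100
  (X=0, U=1, Y=2, W=0, Z=0) weight 1/300
  (X=0, U=1, Y=2, W=1, Z=0) weight 1/300
  (X=0, U=1, Y=3, W=0, Z=1) weight 1/200
  … 63 more
Group by Y:
  weight(Y=0) = 3/50
  weight(Y=1) = 17/100
  weight(Y=2) = 17/150
  weight(Y=3) = 17/100
Total weight = 3/50 + 17/100 + 17/150 + 17/100 = 77/150
P(Y=0 | obs) = 3/50 / 77/150 = 9/77
P(Y=1 | obs) = 17/100 / 77/150 = 51/154
P(Y=2 | obs) = 17/150 / 77/150 = 17/77
P(Y=3 | obs) = 17/100 / 77/150 = 51/154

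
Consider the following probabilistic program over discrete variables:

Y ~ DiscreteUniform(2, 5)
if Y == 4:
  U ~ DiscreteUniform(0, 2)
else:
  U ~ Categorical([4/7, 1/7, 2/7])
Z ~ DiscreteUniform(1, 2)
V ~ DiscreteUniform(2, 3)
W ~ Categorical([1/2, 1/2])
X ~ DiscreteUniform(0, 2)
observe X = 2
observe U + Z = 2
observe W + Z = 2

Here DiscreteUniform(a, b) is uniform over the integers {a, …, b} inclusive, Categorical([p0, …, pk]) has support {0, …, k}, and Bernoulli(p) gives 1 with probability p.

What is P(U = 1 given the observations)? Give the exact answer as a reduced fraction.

P(U = 1 | obs) = 16/59

Enumerate traces; 16 have nonzero weight after conditioning:
  (Y=2, U=0, Z=2, V=2, W=0, X=2) weight 1/168
  (Y=2, U=0, Z=2, V=3, W=0, X=2) weight 1/168
  (Y=2, U=1, Z=1, V=2, W=1, X=2) weight 1/672
  (Y=2, U=1, Z=1, V=3, W=1, X=2) weight 1/672
  (Y=3, U=0, Z=2, V=2, W=0, X=2) weight 1/168
  (Y=3, U=0, Z=2, V=3, W=0, X=2) weight 1/168
  (Y=3, U=1, Z=1, V=2, W=1, X=2) weight 1/672
  (Y=3, U=1, Z=1, V=3, W=1, X=2) weight 1/672
  … 8 more
Group by U:
  weight(U=0) = 43/1008
  weight(U=1) = 1/63
Total weight = 43/1008 + 1/63 = 59/1008
P(U=0 | obs) = 43/1008 / 59/1008 = 43/59
P(U=1 | obs) = 1/63 / 59/1008 = 16/59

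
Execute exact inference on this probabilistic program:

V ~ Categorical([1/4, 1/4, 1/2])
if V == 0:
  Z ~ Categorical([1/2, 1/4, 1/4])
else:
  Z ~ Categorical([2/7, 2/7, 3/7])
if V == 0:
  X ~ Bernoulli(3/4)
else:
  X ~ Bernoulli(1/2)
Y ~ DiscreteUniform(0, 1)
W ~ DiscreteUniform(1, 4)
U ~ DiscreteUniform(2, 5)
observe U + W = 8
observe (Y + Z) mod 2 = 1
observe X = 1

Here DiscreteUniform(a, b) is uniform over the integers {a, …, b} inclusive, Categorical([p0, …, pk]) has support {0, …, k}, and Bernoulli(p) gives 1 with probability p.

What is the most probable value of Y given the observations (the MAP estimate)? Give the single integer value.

argmax_v P(Y = v | obs) = 1

Enumerate traces; 18 have nonzero weight after conditioning:
  (V=0, Z=0, X=1, Y=1, W=3, U=5) weight 3/1024
  (V=0, Z=0, X=1, Y=1, W=4, U=4) weight 3/1024
  (V=0, Z=1, X=1, Y=0, W=3, U=5) weight 3/2048
  (V=0, Z=1, X=1, Y=0, W=4, U=4) weight 3/2048
  (V=0, Z=2, X=1, Y=1, W=3, U=5) weight 3/2048
  (V=0, Z=2, X=1, Y=1, W=4, U=4) weight 3/2048
  (V=1, Z=0, X=1, Y=1, W=3, U=5) weight 1/896
  (V=1, Z=0, X=1, Y=1, W=4, U=4) weight 1/896
  … 10 more
Group by Y:
  weight(Y=0) = 69/7168
  weight(Y=1) = 183/7168
Total weight = 69/7168 + 183/7168 = 9/256
P(Y=0 | obs) = 69/7168 / 9/256 = 23/84
P(Y=1 | obs) = 183/7168 / 9/256 = 61/84
argmax = 1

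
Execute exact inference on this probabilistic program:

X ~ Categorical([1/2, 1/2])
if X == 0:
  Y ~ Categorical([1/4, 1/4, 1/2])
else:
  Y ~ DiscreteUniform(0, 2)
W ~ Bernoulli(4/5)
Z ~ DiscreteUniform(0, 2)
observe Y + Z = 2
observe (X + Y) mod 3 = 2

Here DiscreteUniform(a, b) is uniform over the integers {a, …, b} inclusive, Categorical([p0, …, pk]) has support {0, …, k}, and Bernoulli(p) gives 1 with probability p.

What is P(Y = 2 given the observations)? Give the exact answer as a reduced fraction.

Enumerate traces; 4 have nonzero weight after conditioning:
  (X=0, Y=2, W=0, Z=0) weight 1/60
  (X=0, Y=2, W=1, Z=0) weight 1/15
  (X=1, Y=1, W=0, Z=1) weight 1/90
  (X=1, Y=1, W=1, Z=1) weight 2/45
Group by Y:
  weight(Y=1) = 1/18
  weight(Y=2) = 1/12
Total weight = 1/18 + 1/12 = 5/36
P(Y=1 | obs) = 1/18 / 5/36 = 2/5
P(Y=2 | obs) = 1/12 / 5/36 = 3/5

P(Y = 2 | obs) = 3/5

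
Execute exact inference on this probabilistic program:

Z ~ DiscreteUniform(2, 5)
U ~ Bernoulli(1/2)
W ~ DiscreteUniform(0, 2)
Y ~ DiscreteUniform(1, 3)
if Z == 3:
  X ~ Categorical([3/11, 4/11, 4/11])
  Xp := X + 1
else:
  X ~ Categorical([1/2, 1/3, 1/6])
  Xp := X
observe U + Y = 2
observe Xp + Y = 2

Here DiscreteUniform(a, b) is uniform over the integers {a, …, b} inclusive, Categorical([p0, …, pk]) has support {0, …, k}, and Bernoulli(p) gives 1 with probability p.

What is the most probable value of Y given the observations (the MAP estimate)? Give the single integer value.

Enumerate traces; 21 have nonzero weight after conditioning:
  (Z=2, U=0, W=0, Y=2, X=0) weight 1/144
  (Z=2, U=0, W=1, Y=2, X=0) weight 1/144
  (Z=2, U=0, W=2, Y=2, X=0) weight 1/144
  (Z=2, U=1, W=0, Y=1, X=1) weight 1/216
  (Z=2, U=1, W=1, Y=1, X=1) weight 1/216
  (Z=2, U=1, W=2, Y=1, X=1) weight 1/216
  (Z=3, U=1, W=0, Y=1, X=0) weight 1/264
  (Z=3, U=1, W=1, Y=1, X=0) weight 1/264
  … 13 more
Group by Y:
  weight(Y=1) = 7/132
  weight(Y=2) = 1/16
Total weight = 7/132 + 1/16 = 61/528
P(Y=1 | obs) = 7/132 / 61/528 = 28/61
P(Y=2 | obs) = 1/16 / 61/528 = 33/61
argmax = 2

argmax_v P(Y = v | obs) = 2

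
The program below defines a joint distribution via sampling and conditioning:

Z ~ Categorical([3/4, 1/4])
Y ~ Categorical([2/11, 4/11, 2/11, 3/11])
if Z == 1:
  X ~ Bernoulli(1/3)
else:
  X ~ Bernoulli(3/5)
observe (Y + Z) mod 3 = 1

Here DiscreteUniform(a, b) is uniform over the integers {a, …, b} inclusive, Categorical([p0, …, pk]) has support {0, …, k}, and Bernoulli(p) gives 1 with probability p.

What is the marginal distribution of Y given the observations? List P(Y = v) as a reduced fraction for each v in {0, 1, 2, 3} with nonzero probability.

P(Y=0) = 2/17, P(Y=1) = 12/17, P(Y=3) = 3/17

Enumerate traces; 6 have nonzero weight after conditioning:
  (Z=0, Y=1, X=0) weight 6/55
  (Z=0, Y=1, X=1) weight 9/55
  (Z=1, Y=0, X=0) weight 1/33
  (Z=1, Y=0, X=1) weight 1/66
  (Z=1, Y=3, X=0) weight 1/22
  (Z=1, Y=3, X=1) weight 1/44
Group by Y:
  weight(Y=0) = 1/22
  weight(Y=1) = 3/11
  weight(Y=3) = 3/44
Total weight = 1/22 + 3/11 + 3/44 = 17/44
P(Y=0 | obs) = 1/22 / 17/44 = 2/17
P(Y=1 | obs) = 3/11 / 17/44 = 12/17
P(Y=3 | obs) = 3/44 / 17/44 = 3/17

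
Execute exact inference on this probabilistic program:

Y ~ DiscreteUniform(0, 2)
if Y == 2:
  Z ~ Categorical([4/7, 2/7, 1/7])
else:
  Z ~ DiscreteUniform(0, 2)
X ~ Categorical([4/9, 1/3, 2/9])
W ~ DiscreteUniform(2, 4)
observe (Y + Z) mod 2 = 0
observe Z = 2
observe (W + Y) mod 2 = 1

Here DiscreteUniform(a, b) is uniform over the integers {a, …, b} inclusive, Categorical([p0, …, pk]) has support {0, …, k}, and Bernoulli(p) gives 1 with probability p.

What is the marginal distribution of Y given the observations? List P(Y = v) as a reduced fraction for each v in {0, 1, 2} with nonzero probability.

Enumerate traces; 6 have nonzero weight after conditioning:
  (Y=0, Z=2, X=0, W=3) weight 4/243
  (Y=0, Z=2, X=1, W=3) weight 1/81
  (Y=0, Z=2, X=2, W=3) weight 2/243
  (Y=2, Z=2, X=0, W=3) weight 4/567
  (Y=2, Z=2, X=1, W=3) weight 1/189
  (Y=2, Z=2, X=2, W=3) weight 2/567
Group by Y:
  weight(Y=0) = 1/27
  weight(Y=2) = 1/63
Total weight = 1/27 + 1/63 = 10/189
P(Y=0 | obs) = 1/27 / 10/189 = 7/10
P(Y=2 | obs) = 1/63 / 10/189 = 3/10

P(Y=0) = 7/10, P(Y=2) = 3/10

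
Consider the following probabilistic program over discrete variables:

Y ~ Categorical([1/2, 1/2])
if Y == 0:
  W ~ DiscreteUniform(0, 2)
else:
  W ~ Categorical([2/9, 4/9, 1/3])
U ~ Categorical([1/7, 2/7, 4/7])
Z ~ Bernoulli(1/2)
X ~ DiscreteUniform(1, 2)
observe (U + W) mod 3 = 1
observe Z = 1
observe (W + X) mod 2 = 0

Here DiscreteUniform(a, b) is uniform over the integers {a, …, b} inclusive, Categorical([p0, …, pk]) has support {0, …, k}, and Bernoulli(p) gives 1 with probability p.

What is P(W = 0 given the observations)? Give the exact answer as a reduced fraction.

P(W = 0 | obs) = 10/41

Enumerate traces; 6 have nonzero weight after conditioning:
  (Y=0, W=0, U=1, Z=1, X=2) weight 1/84
  (Y=0, W=1, U=0, Z=1, X=1) weight 1/168
  (Y=0, W=2, U=2, Z=1, X=2) weight 1/42
  (Y=1, W=0, U=1, Z=1, X=2) weight 1/126
  (Y=1, W=1, U=0, Z=1, X=1) weight 1/126
  (Y=1, W=2, U=2, Z=1, X=2) weight 1/42
Group by W:
  weight(W=0) = 5/252
  weight(W=1) = 1/72
  weight(W=2) = 1/21
Total weight = 5/252 + 1/72 + 1/21 = 41/504
P(W=0 | obs) = 5/252 / 41/504 = 10/41
P(W=1 | obs) = 1/72 / 41/504 = 7/41
P(W=2 | obs) = 1/21 / 41/504 = 24/41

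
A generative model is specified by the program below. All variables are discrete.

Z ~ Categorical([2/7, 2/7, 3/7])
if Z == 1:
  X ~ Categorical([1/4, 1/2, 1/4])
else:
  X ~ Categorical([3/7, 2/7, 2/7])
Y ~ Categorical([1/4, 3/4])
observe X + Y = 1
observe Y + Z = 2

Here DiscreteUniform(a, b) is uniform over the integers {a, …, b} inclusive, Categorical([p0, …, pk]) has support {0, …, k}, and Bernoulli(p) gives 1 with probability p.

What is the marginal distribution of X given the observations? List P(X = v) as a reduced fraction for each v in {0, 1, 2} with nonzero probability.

P(X=0) = 7/11, P(X=1) = 4/11

Enumerate traces; 2 have nonzero weight after conditioning:
  (Z=1, X=0, Y=1) weight 3/56
  (Z=2, X=1, Y=0) weight 3/98
Group by X:
  weight(X=0) = 3/56
  weight(X=1) = 3/98
Total weight = 3/56 + 3/98 = 33/392
P(X=0 | obs) = 3/56 / 33/392 = 7/11
P(X=1 | obs) = 3/98 / 33/392 = 4/11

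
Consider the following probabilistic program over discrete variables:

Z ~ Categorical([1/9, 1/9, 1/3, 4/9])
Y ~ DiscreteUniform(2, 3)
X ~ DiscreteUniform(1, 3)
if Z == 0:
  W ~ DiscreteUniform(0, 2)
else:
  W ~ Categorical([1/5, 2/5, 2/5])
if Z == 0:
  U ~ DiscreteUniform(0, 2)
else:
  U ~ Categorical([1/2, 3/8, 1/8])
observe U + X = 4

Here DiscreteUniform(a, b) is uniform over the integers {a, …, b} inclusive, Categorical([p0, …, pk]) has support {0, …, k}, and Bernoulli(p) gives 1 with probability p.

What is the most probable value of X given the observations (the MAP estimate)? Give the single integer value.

argmax_v P(X = v | obs) = 3

Enumerate traces; 48 have nonzero weight after conditioning:
  (Z=0, Y=2, X=2, W=0, U=2) weight 1/486
  (Z=0, Y=2, X=2, W=1, U=2) weight 1/486
  (Z=0, Y=2, X=2, W=2, U=2) weight 1/486
  (Z=0, Y=2, X=3, W=0, U=1) weight 1/486
  (Z=0, Y=2, X=3, W=1, U=1) weight 1/486
  (Z=0, Y=2, X=3, W=2, U=1) weight 1/486
  (Z=0, Y=3, X=2, W=0, U=2) weight 1/486
  (Z=0, Y=3, X=2, W=1, U=2) weight 1/486
  … 40 more
Group by X:
  weight(X=2) = 4/81
  weight(X=3) = 10/81
Total weight = 4/81 + 10/81 = 14/81
P(X=2 | obs) = 4/81 / 14/81 = 2/7
P(X=3 | obs) = 10/81 / 14/81 = 5/7
argmax = 3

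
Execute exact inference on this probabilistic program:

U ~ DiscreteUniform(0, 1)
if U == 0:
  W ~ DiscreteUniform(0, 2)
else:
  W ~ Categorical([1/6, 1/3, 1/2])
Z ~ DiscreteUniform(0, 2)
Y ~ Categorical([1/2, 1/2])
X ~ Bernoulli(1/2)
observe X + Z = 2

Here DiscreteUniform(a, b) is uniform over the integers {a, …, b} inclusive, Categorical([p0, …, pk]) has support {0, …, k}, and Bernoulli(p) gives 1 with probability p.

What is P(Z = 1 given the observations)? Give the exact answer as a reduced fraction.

P(Z = 1 | obs) = 1/2

Enumerate traces; 24 have nonzero weight after conditioning:
  (U=0, W=0, Z=1, Y=0, X=1) weight 1/72
  (U=0, W=0, Z=1, Y=1, X=1) weight 1/72
  (U=0, W=0, Z=2, Y=0, X=0) weight 1/72
  (U=0, W=0, Z=2, Y=1, X=0) weight 1/72
  (U=0, W=1, Z=1, Y=0, X=1) weight 1/72
  (U=0, W=1, Z=1, Y=1, X=1) weight 1/72
  (U=0, W=1, Z=2, Y=0, X=0) weight 1/72
  (U=0, W=1, Z=2, Y=1, X=0) weight 1/72
  … 16 more
Group by Z:
  weight(Z=1) = 1/6
  weight(Z=2) = 1/6
Total weight = 1/6 + 1/6 = 1/3
P(Z=1 | obs) = 1/6 / 1/3 = 1/2
P(Z=2 | obs) = 1/6 / 1/3 = 1/2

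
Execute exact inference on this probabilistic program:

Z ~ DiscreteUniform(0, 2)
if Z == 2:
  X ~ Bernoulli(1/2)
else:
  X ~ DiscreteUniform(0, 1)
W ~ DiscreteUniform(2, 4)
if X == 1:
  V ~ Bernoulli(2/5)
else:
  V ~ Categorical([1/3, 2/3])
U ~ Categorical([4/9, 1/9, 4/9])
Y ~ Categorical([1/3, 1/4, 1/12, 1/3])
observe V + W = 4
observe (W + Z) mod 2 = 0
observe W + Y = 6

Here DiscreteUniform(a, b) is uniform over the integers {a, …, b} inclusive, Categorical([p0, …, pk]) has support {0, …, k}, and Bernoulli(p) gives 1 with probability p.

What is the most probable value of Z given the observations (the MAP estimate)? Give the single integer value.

argmax_v P(Z = v | obs) = 1

Enumerate traces; 18 have nonzero weight after conditioning:
  (Z=0, X=0, W=4, V=0, U=0, Y=2) weight 1/1458
  (Z=0, X=0, W=4, V=0, U=1, Y=2) weight 1/5832
  (Z=0, X=0, W=4, V=0, U=2, Y=2) weight 1/1458
  (Z=0, X=1, W=4, V=0, U=0, Y=2) weight 1/810
  (Z=0, X=1, W=4, V=0, U=1, Y=2) weight 1/3240
  (Z=0, X=1, W=4, V=0, U=2, Y=2) weight 1/810
  (Z=1, X=0, W=3, V=1, U=0, Y=3) weight 4/729
  (Z=1, X=0, W=3, V=1, U=1, Y=3) weight 1/729
  (Z=2, X=0, W=4, V=0, U=0, Y=2) weight 1/1458
  … 9 more
Group by Z:
  weight(Z=0) = 7/1620
  weight(Z=1) = 8/405
  weight(Z=2) = 7/1620
Total weight = 7/1620 + 8/405 + 7/1620 = 23/810
P(Z=0 | obs) = 7/1620 / 23/810 = 7/46
P(Z=1 | obs) = 8/405 / 23/810 = 16/23
P(Z=2 | obs) = 7/1620 / 23/810 = 7/46
argmax = 1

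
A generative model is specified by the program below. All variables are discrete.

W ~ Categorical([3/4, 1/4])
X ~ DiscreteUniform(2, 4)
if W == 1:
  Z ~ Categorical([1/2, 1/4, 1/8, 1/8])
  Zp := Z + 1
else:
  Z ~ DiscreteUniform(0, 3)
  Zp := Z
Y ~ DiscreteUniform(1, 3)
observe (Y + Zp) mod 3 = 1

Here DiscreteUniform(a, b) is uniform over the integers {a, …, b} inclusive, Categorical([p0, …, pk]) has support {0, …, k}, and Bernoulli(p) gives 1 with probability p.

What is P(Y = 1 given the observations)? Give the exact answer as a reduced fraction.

Enumerate traces; 24 have nonzero weight after conditioning:
  (W=0, X=2, Z=0, Y=1) weight 1/48
  (W=0, X=2, Z=1, Y=3) weight 1/48
  (W=0, X=2, Z=2, Y=2) weight 1/48
  (W=0, X=2, Z=3, Y=1) weight 1/48
  (W=0, X=3, Z=0, Y=1) weight 1/48
  (W=0, X=3, Z=1, Y=3) weight 1/48
  (W=0, X=3, Z=2, Y=2) weight 1/48
  (W=0, X=3, Z=3, Y=1) weight 1/48
  … 16 more
Group by Y:
  weight(Y=1) = 13/96
  weight(Y=2) = 1/12
  weight(Y=3) = 11/96
Total weight = 13/96 + 1/12 + 11/96 = 1/3
P(Y=1 | obs) = 13/96 / 1/3 = 13/32
P(Y=2 | obs) = 1/12 / 1/3 = 1/4
P(Y=3 | obs) = 11/96 / 1/3 = 11/32

P(Y = 1 | obs) = 13/32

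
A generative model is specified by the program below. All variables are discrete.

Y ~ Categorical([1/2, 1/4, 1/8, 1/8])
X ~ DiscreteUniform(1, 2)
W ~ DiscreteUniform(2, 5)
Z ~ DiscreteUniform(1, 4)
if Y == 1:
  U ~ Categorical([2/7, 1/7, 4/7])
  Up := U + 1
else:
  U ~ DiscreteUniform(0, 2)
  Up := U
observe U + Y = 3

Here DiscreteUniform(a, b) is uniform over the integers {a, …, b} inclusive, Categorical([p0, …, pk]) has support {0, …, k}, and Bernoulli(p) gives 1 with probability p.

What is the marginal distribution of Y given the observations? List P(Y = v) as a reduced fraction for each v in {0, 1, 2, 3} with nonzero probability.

P(Y=1) = 12/19, P(Y=2) = 7/38, P(Y=3) = 7/38

Enumerate traces; 96 have nonzero weight after conditioning:
  (Y=1, X=1, W=2, Z=1, U=2) weight 1/224
  (Y=1, X=1, W=2, Z=2, U=2) weight 1/224
  (Y=1, X=1, W=2, Z=3, U=2) weight 1/224
  (Y=1, X=1, W=2, Z=4, U=2) weight 1/224
  (Y=1, X=1, W=3, Z=1, U=2) weight 1/224
  (Y=1, X=1, W=3, Z=2, U=2) weight 1/224
  (Y=1, X=1, W=3, Z=3, U=2) weight 1/224
  (Y=1, X=1, W=3, Z=4, U=2) weight 1/224
  (Y=2, X=1, W=2, Z=1, U=1) weight 1/768
  (Y=3, X=1, W=2, Z=1, U=0) weight 1/768
  … 86 more
Group by Y:
  weight(Y=1) = 1/7
  weight(Y=2) = 1/24
  weight(Y=3) = 1/24
Total weight = 1/7 + 1/24 + 1/24 = 19/84
P(Y=1 | obs) = 1/7 / 19/84 = 12/19
P(Y=2 | obs) = 1/24 / 19/84 = 7/38
P(Y=3 | obs) = 1/24 / 19/84 = 7/38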